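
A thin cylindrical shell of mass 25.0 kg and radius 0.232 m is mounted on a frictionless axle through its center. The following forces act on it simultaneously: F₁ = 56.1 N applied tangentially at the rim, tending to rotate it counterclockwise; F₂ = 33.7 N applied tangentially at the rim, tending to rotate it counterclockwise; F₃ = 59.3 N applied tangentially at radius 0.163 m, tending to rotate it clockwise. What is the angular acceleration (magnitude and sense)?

α ≈ 8.30 rad/s², counterclockwise

I = MR² = (25.0)(0.232)² = 1.346 kg·m².
Taking counterclockwise as positive: τ₁ = +(56.1)(0.232) = +13.02 N·m; τ₂ = +(33.7)(0.232) = +7.818 N·m; τ₃ = −(59.3)(0.163) = −9.666 N·m.
Net torque τ = 11.17 N·m.
α = τ/I = 11.17/1.346 = 8.299 rad/s².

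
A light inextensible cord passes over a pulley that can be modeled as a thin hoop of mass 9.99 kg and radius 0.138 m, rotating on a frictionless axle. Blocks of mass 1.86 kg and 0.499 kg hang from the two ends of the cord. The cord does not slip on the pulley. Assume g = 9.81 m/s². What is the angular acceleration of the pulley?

α ≈ 7.83 rad/s²

I = MR² = (9.99)(0.138)² = 0.1902 kg·m².
Heavier block: m₁g − T₁ = m₁a. Lighter block: T₂ − m₂g = m₂a.
Pulley: (T₁ − T₂)R = Iα = I(a/R), so T₁ − T₂ = (I/R²)a = 1·M_p a = 9.990·a.
Adding the three: (m₁ − m₂)g = (m₁ + m₂ + 9.990)a, so a = (1.86 − 0.499)(9.81)/(1.86 + 0.499 + 9.990) = 1.081 m/s².
α = a/R = 1.081/0.138 = 7.835 rad/s².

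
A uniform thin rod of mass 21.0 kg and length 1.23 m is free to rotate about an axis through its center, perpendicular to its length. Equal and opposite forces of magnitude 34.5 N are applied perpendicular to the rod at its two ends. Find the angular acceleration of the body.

α ≈ 16.0 rad/s²

I = (1/12)ML² = (1/12)(21.0)(1.23)² = 2.648 kg·m².
The couple gives τ = F·(L/2) + F·(L/2) = F L = (34.5)(1.23) = 42.44 N·m.
Newton's second law for rotation, τ = Iα, gives α = τ/I = 42.44/2.648 = 16.03 rad/s².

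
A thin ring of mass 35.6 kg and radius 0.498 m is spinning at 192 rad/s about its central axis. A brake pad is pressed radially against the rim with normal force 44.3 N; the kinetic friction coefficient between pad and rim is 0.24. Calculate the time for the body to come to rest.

I = MR² = (35.6)(0.498)² = 8.829 kg·m².
Friction force f = μN = (0.24)(44.3) = 10.63 N at the rim; torque magnitude τ = fR = 5.295 N·m, opposing ω.
|α| = τ/I = 5.295/8.829 = 0.5997 rad/s² (deceleration).
0 = ω₀ − |α|t ⇒ t = ω₀/|α| = 192/0.5997 = 320.2 s.

t ≈ 320 s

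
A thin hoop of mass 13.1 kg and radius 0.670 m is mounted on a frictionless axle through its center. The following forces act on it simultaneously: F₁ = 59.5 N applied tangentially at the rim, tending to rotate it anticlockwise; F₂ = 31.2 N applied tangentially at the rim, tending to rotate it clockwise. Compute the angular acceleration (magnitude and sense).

α ≈ 3.22 rad/s², anticlockwise

I = MR² = (13.1)(0.670)² = 5.881 kg·m².
Taking anticlockwise as positive: τ₁ = +(59.5)(0.670) = +39.87 N·m; τ₂ = −(31.2)(0.670) = −20.90 N·m.
Net torque τ = 18.96 N·m.
α = τ/I = 18.96/5.881 = 3.224 rad/s².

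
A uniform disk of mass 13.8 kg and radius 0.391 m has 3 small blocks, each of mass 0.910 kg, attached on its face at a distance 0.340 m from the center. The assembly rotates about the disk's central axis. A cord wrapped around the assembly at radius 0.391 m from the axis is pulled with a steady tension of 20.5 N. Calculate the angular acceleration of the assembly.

α ≈ 5.85 rad/s²

I_disk = ½MR² = ½(13.8)(0.391)² = 1.055 kg·m².
I_blocks = 3·m·r² = 3(0.910)(0.340)² = 0.3156 kg·m².
Total I = 1.370 kg·m².
τ = F r = (20.5)(0.391) = 8.015 N·m.
α = τ/I = 8.015/1.370 = 5.849 rad/s².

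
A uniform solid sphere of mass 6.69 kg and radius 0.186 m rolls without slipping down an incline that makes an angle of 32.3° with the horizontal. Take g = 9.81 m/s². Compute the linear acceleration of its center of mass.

Translation along the incline: Mg sinθ − f = Ma.
Rotation about the center: fR = Iα with I = (2/5)MR². No-slip gives a = αR, so f = (I/R²)a = (2/5)M a.
Substituting: Mg sinθ = (1 + 0.4000)Ma, so a = g sinθ/(1 + 0.4000) = (9.81) sin 32.3° / 1.400 = 3.744 m/s².

a ≈ 3.74 m/s²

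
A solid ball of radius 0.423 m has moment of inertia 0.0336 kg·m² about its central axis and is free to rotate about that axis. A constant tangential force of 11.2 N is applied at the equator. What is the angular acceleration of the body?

τ = F R = (11.2)(0.423) = 4.738 N·m.
Newton's second law for rotation, τ = Iα, gives α = τ/I = 4.738/0.03360 = 141.0 rad/s².

α ≈ 141 rad/s²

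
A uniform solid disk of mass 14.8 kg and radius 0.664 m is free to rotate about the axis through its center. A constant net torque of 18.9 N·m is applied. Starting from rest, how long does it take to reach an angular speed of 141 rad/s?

t ≈ 24.3 s

I = ½MR² = (1/2)(14.8)(0.664)² = 3.263 kg·m².
α = τ/I = 18.9/3.263 = 5.793 rad/s².
ω = αt ⇒ t = ω/α = 141/5.793 = 24.34 s.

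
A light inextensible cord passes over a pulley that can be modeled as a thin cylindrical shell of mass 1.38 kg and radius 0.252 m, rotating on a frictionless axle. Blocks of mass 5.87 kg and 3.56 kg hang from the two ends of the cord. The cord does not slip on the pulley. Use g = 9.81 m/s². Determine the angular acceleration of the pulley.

α ≈ 8.32 rad/s²

I = MR² = (1.38)(0.252)² = 0.08764 kg·m².
Heavier block: m₁g − T₁ = m₁a. Lighter block: T₂ − m₂g = m₂a.
Pulley: (T₁ − T₂)R = Iα = I(a/R), so T₁ − T₂ = (I/R²)a = 1·M_p a = 1.380·a.
Adding the three: (m₁ − m₂)g = (m₁ + m₂ + 1.380)a, so a = (5.87 − 3.56)(9.81)/(5.87 + 3.56 + 1.380) = 2.096 m/s².
α = a/R = 2.096/0.252 = 8.319 rad/s².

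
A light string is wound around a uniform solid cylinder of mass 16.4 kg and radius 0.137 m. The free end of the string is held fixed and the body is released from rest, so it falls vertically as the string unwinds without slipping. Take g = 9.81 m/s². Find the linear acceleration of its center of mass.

Translation: Mg − T = Ma. Rotation about the center: TR = Iα with I = ½MR².
With a = αR: T = (I/R²)a = (1/2)M a, so Mg = (1 + 0.5000)Ma.
a = g/(1 + 0.5000) = 9.81/1.500 = 6.540 m/s².

a ≈ 6.54 m/s²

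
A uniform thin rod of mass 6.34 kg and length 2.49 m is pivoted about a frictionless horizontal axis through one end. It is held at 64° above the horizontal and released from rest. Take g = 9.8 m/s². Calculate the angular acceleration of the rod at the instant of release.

α ≈ 2.59 rad/s²

About the pivot, I = (1/3)ML² = (1/3)(6.34)(2.49)² = 13.10 kg·m².
The weight acts at the center, a distance L/2 = 1.245 m from the pivot; τ = Mg(L/2) cos 64° = 33.91 N·m.
α = τ/I = 33.91/13.10 = 2.588 rad/s².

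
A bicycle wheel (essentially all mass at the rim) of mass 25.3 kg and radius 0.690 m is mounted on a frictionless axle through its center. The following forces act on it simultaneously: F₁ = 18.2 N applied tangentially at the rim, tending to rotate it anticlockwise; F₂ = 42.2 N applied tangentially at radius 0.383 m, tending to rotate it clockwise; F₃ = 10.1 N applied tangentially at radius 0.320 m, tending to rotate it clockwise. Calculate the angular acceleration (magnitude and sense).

I = MR² = (25.3)(0.690)² = 12.05 kg·m².
Taking anticlockwise as positive: τ₁ = +(18.2)(0.690) = +12.56 N·m; τ₂ = −(42.2)(0.383) = −16.16 N·m; τ₃ = −(10.1)(0.320) = −3.232 N·m.
Net torque τ = -6.837 N·m.
α = τ/I = -6.837/12.05 = -0.5676 rad/s².

α ≈ 0.568 rad/s², clockwise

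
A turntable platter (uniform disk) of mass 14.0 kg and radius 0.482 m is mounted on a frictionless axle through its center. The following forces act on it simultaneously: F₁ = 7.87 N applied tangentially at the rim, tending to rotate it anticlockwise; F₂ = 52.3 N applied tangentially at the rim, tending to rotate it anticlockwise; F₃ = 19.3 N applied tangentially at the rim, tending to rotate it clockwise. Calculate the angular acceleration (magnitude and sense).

I = ½MR² = (1/2)(14.0)(0.482)² = 1.626 kg·m².
Taking anticlockwise as positive: τ₁ = +(7.87)(0.482) = +3.793 N·m; τ₂ = +(52.3)(0.482) = +25.21 N·m; τ₃ = −(19.3)(0.482) = −9.303 N·m.
Net torque τ = 19.70 N·m.
α = τ/I = 19.70/1.626 = 12.11 rad/s².

α ≈ 12.1 rad/s², anticlockwise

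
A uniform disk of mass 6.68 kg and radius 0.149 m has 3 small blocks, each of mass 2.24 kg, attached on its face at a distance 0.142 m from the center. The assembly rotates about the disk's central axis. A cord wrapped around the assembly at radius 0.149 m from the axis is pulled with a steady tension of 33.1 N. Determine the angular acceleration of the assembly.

α ≈ 23.5 rad/s²

I_disk = ½MR² = ½(6.68)(0.149)² = 0.07415 kg·m².
I_blocks = 3·m·r² = 3(2.24)(0.142)² = 0.1355 kg·m².
Total I = 0.2097 kg·m².
τ = F r = (33.1)(0.149) = 4.932 N·m.
α = τ/I = 4.932/0.2097 = 23.52 rad/s².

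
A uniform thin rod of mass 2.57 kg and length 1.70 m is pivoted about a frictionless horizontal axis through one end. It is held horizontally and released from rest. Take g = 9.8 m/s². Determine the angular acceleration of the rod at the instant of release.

α ≈ 8.65 rad/s²

About the pivot, I = (1/3)ML² = (1/3)(2.57)(1.70)² = 2.476 kg·m².
The weight acts at the center, a distance L/2 = 0.8500 m from the pivot; τ = Mg(L/2) = 21.41 N·m.
α = τ/I = 21.41/2.476 = 8.647 rad/s².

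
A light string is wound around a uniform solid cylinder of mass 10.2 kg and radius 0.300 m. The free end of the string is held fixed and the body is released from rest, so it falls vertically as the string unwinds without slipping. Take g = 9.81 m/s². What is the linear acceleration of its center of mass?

a ≈ 6.54 m/s²

Translation: Mg − T = Ma. Rotation about the center: TR = Iα with I = ½MR².
With a = αR: T = (I/R²)a = (1/2)M a, so Mg = (1 + 0.5000)Ma.
a = g/(1 + 0.5000) = 9.81/1.500 = 6.540 m/s².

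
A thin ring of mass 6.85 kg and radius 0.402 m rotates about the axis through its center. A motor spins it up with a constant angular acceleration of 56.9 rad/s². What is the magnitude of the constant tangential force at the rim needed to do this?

F ≈ 157 N

I = MR² = (6.85)(0.402)² = 1.107 kg·m².
The required torque is τ = Iα = (1.107)(56.90) = 62.99 N·m.
A tangential force at the rim gives τ = FR, so F = τ/R = 62.99/0.402 = 156.7 N.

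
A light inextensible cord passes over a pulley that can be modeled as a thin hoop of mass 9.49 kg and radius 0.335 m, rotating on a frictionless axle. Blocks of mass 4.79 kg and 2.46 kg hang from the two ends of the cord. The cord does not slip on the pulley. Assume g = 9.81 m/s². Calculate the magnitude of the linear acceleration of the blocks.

a ≈ 1.37 m/s²

I = MR² = (9.49)(0.335)² = 1.065 kg·m².
Heavier block: m₁g − T₁ = m₁a. Lighter block: T₂ − m₂g = m₂a.
Pulley: (T₁ − T₂)R = Iα = I(a/R), so T₁ − T₂ = (I/R²)a = 1·M_p a = 9.490·a.
Adding the three: (m₁ − m₂)g = (m₁ + m₂ + 9.490)a, so a = (4.79 − 2.46)(9.81)/(4.79 + 2.46 + 9.490) = 1.365 m/s².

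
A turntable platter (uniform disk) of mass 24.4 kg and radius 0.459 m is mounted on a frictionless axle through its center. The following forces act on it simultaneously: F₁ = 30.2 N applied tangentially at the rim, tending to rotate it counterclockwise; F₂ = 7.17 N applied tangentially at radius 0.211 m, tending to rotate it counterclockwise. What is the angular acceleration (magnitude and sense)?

α ≈ 5.98 rad/s², counterclockwise

I = ½MR² = (1/2)(24.4)(0.459)² = 2.570 kg·m².
Taking counterclockwise as positive: τ₁ = +(30.2)(0.459) = +13.86 N·m; τ₂ = +(7.17)(0.211) = +1.513 N·m.
Net torque τ = 15.37 N·m.
α = τ/I = 15.37/2.570 = 5.982 rad/s².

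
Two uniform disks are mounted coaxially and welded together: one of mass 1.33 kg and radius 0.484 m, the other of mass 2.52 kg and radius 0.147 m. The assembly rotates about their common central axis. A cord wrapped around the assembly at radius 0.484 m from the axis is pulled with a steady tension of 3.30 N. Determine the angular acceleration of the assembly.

I = ½M₁R₁² + ½M₂R₂² = ½(1.33)(0.484)² + ½(2.52)(0.147)² = 0.1830 kg·m².
τ = F r = (3.30)(0.484) = 1.597 N·m.
α = τ/I = 1.597/0.1830 = 8.728 rad/s².

α ≈ 8.73 rad/s²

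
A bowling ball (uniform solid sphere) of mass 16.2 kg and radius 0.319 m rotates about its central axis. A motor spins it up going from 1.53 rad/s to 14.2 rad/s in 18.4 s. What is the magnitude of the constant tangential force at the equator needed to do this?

F ≈ 1.42 N

I = (2/5)MR² = (2/5)(16.2)(0.319)² = 0.6594 kg·m².
α = Δω/Δt = (14.2 − 1.53)/18.4 = 0.6886 rad/s².
The required torque is τ = Iα = (0.6594)(0.6886) = 0.4541 N·m.
A tangential force at the equator gives τ = FR, so F = τ/R = 0.4541/0.319 = 1.423 N.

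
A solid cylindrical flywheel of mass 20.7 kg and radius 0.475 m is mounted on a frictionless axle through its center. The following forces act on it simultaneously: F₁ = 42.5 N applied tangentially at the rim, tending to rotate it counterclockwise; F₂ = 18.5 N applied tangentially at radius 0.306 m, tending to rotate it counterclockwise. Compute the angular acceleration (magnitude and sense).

α ≈ 11.1 rad/s², counterclockwise

I = ½MR² = (1/2)(20.7)(0.475)² = 2.335 kg·m².
Taking counterclockwise as positive: τ₁ = +(42.5)(0.475) = +20.19 N·m; τ₂ = +(18.5)(0.306) = +5.661 N·m.
Net torque τ = 25.85 N·m.
α = τ/I = 25.85/2.335 = 11.07 rad/s².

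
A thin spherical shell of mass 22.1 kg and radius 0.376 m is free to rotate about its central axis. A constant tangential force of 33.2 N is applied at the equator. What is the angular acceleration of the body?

α ≈ 5.99 rad/s²

I = (2/3)MR² = (2/3)(22.1)(0.376)² = 2.083 kg·m².
τ = F R = (33.2)(0.376) = 12.48 N·m.
Newton's second law for rotation, τ = Iα, gives α = τ/I = 12.48/2.083 = 5.993 rad/s².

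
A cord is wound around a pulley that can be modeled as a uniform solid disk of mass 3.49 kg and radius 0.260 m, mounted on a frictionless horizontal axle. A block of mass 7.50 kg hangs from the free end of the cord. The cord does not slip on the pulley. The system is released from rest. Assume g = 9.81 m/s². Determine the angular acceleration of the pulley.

α ≈ 30.6 rad/s²

I = ½MR² = (1/2)(3.49)(0.260)² = 0.1180 kg·m².
Block: mg − T = ma. Pulley: TR = Iα. No-slip: a = αR, so T = (I/R²)a = 1.745·a.
Then mg = (m + 1.745)a, so a = (7.50)(9.81)/(7.50 + 1.745) = 7.958 m/s².
α = a/R = 7.958/0.260 = 30.61 rad/s².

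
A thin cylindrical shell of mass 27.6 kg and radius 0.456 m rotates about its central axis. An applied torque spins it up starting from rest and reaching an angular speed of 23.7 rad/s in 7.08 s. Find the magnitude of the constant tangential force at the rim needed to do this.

F ≈ 42.1 N

I = MR² = (27.6)(0.456)² = 5.739 kg·m².
α = Δω/Δt = (23.7 − 0)/7.08 = 3.347 rad/s².
The required torque is τ = Iα = (5.739)(3.347) = 19.21 N·m.
A tangential force at the rim gives τ = FR, so F = τ/R = 19.21/0.456 = 42.13 N.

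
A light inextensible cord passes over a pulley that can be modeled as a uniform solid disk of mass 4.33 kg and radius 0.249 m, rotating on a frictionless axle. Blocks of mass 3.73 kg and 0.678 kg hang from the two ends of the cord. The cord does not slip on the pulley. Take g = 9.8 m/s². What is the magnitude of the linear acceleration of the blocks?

a ≈ 4.55 m/s²

I = ½MR² = (1/2)(4.33)(0.249)² = 0.1342 kg·m².
Heavier block: m₁g − T₁ = m₁a. Lighter block: T₂ − m₂g = m₂a.
Pulley: (T₁ − T₂)R = Iα = I(a/R), so T₁ − T₂ = (I/R²)a = (1/2)M_p a = 2.165·a.
Adding the three: (m₁ − m₂)g = (m₁ + m₂ + 2.165)a, so a = (3.73 − 0.678)(9.8)/(3.73 + 0.678 + 2.165) = 4.550 m/s².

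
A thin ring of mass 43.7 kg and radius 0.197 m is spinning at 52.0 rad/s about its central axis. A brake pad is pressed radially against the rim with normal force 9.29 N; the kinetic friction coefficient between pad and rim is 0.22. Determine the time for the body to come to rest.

t ≈ 219 s

I = MR² = (43.7)(0.197)² = 1.696 kg·m².
Friction force f = μN = (0.22)(9.29) = 2.044 N at the rim; torque magnitude τ = fR = 0.4026 N·m, opposing ω.
|α| = τ/I = 0.4026/1.696 = 0.2374 rad/s² (deceleration).
0 = ω₀ − |α|t ⇒ t = ω₀/|α| = 52.0/0.2374 = 219.0 s.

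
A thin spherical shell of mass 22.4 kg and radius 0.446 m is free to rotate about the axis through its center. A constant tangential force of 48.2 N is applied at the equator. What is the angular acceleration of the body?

I = (2/3)MR² = (2/3)(22.4)(0.446)² = 2.970 kg·m².
τ = F R = (48.2)(0.446) = 21.50 N·m.
From τ = Iα: α = 21.50/2.970 = 7.237 rad/s².

α ≈ 7.24 rad/s²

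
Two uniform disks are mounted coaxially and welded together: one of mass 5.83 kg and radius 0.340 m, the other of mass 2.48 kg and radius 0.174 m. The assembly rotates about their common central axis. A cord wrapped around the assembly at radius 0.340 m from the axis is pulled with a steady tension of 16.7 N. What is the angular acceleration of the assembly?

I = ½M₁R₁² + ½M₂R₂² = ½(5.83)(0.340)² + ½(2.48)(0.174)² = 0.3745 kg·m².
τ = F r = (16.7)(0.340) = 5.678 N·m.
α = τ/I = 5.678/0.3745 = 15.16 rad/s².

α ≈ 15.2 rad/s²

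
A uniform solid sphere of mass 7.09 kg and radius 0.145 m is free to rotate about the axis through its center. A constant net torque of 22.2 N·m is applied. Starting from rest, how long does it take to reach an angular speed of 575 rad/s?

I = (2/5)MR² = (2/5)(7.09)(0.145)² = 0.05963 kg·m².
α = τ/I = 22.2/0.05963 = 372.3 rad/s².
ω = αt ⇒ t = ω/α = 575/372.3 = 1.544 s.

t ≈ 1.54 s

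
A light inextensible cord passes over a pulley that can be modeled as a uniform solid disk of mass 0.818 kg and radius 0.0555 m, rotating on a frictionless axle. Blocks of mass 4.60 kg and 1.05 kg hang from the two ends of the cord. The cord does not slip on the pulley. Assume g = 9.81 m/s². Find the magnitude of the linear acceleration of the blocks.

a ≈ 5.75 m/s²

I = ½MR² = (1/2)(0.818)(0.0555)² = 0.001260 kg·m².
Heavier block: m₁g − T₁ = m₁a. Lighter block: T₂ − m₂g = m₂a.
Pulley: (T₁ − T₂)R = Iα = I(a/R), so T₁ − T₂ = (I/R²)a = (1/2)M_p a = 0.4090·a.
Adding the three: (m₁ − m₂)g = (m₁ + m₂ + 0.4090)a, so a = (4.60 − 1.05)(9.81)/(4.60 + 1.05 + 0.4090) = 5.748 m/s².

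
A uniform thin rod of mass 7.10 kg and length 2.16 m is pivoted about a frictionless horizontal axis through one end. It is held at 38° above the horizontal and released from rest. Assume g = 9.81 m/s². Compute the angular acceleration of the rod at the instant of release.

α ≈ 5.37 rad/s²

About the pivot, I = (1/3)ML² = (1/3)(7.10)(2.16)² = 11.04 kg·m².
The weight acts at the center, a distance L/2 = 1.080 m from the pivot; τ = Mg(L/2) cos 38° = 59.28 N·m.
α = τ/I = 59.28/11.04 = 5.368 rad/s².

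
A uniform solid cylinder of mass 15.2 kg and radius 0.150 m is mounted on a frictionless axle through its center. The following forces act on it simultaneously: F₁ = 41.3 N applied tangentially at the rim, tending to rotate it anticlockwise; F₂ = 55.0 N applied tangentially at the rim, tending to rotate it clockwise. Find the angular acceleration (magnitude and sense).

α ≈ 12.0 rad/s², clockwise

I = ½MR² = (1/2)(15.2)(0.150)² = 0.1710 kg·m².
Taking anticlockwise as positive: τ₁ = +(41.3)(0.150) = +6.195 N·m; τ₂ = −(55.0)(0.150) = −8.250 N·m.
Net torque τ = -2.055 N·m.
α = τ/I = -2.055/0.1710 = -12.02 rad/s².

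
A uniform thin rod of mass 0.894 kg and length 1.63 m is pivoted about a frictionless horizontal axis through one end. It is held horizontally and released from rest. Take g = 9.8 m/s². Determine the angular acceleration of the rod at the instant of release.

α ≈ 9.02 rad/s²

About the pivot, I = (1/3)ML² = (1/3)(0.894)(1.63)² = 0.7918 kg·m².
The weight acts at the center, a distance L/2 = 0.8150 m from the pivot; τ = Mg(L/2) = 7.140 N·m.
α = τ/I = 7.140/0.7918 = 9.018 rad/s².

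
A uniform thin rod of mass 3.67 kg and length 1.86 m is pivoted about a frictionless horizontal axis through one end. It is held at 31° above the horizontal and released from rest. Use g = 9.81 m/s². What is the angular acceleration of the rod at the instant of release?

About the pivot, I = (1/3)ML² = (1/3)(3.67)(1.86)² = 4.232 kg·m².
The weight acts at the center, a distance L/2 = 0.9300 m from the pivot; τ = Mg(L/2) cos 31° = 28.70 N·m.
α = τ/I = 28.70/4.232 = 6.781 rad/s².
(Equivalently α = (3g/(2L)) cos 31° = 6.781 rad/s².)

α ≈ 6.78 rad/s²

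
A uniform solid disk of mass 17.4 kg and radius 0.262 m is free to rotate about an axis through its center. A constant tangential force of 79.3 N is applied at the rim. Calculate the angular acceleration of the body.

α ≈ 34.8 rad/s²

I = ½MR² = (1/2)(17.4)(0.262)² = 0.5972 kg·m².
τ = F R = (79.3)(0.262) = 20.78 N·m.
From τ = Iα: α = 20.78/0.5972 = 34.79 rad/s².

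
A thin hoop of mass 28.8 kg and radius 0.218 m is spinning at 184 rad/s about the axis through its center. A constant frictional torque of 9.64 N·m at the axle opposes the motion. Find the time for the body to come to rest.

I = MR² = (28.8)(0.218)² = 1.369 kg·m².
The net torque has magnitude 9.64 N·m, opposing ω.
|α| = τ/I = 9.640/1.369 = 7.043 rad/s² (deceleration).
0 = ω₀ − |α|t ⇒ t = ω₀/|α| = 184/7.043 = 26.12 s.

t ≈ 26.1 s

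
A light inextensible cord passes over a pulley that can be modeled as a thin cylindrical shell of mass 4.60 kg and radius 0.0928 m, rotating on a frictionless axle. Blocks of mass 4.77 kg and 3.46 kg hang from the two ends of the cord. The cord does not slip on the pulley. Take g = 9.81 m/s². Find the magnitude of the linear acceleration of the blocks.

I = MR² = (4.60)(0.0928)² = 0.03961 kg·m².
Heavier block: m₁g − T₁ = m₁a. Lighter block: T₂ − m₂g = m₂a.
Pulley: (T₁ − T₂)R = Iα = I(a/R), so T₁ − T₂ = (I/R²)a = 1·M_p a = 4.600·a.
Adding the three: (m₁ − m₂)g = (m₁ + m₂ + 4.600)a, so a = (4.77 − 3.46)(9.81)/(4.77 + 3.46 + 4.600) = 1.002 m/s².

a ≈ 1.00 m/s²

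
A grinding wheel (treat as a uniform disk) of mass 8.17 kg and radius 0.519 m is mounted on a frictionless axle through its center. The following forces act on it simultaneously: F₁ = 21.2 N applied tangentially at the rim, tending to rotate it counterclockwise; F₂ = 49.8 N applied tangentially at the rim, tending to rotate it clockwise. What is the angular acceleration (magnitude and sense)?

I = ½MR² = (1/2)(8.17)(0.519)² = 1.100 kg·m².
Taking counterclockwise as positive: τ₁ = +(21.2)(0.519) = +11.00 N·m; τ₂ = −(49.8)(0.519) = −25.85 N·m.
Net torque τ = -14.84 N·m.
α = τ/I = -14.84/1.100 = -13.49 rad/s².

α ≈ 13.5 rad/s², clockwise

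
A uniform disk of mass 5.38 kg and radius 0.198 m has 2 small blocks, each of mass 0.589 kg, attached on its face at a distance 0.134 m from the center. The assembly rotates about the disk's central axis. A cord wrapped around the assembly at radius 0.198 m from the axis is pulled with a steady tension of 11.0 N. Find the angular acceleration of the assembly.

I_disk = ½MR² = ½(5.38)(0.198)² = 0.1055 kg·m².
I_blocks = 2·m·r² = 2(0.589)(0.134)² = 0.02115 kg·m².
Total I = 0.1266 kg·m².
τ = F r = (11.0)(0.198) = 2.178 N·m.
α = τ/I = 2.178/0.1266 = 17.20 rad/s².

α ≈ 17.2 rad/s²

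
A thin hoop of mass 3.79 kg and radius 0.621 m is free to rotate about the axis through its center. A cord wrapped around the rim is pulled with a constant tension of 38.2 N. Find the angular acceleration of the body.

I = MR² = (3.79)(0.621)² = 1.462 kg·m².
τ = F R = (38.2)(0.621) = 23.72 N·m.
From τ = Iα: α = 23.72/1.462 = 16.23 rad/s².

α ≈ 16.2 rad/s²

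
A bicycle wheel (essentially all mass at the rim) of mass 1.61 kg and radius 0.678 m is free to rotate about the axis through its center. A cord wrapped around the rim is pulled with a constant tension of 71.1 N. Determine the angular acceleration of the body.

α ≈ 65.1 rad/s²

I = MR² = (1.61)(0.678)² = 0.7401 kg·m².
τ = F R = (71.1)(0.678) = 48.21 N·m.
Newton's second law for rotation, τ = Iα, gives α = τ/I = 48.21/0.7401 = 65.13 rad/s².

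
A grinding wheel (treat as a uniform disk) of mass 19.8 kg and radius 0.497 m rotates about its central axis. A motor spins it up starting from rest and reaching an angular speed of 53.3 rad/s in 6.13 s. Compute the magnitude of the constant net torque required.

I = ½MR² = (1/2)(19.8)(0.497)² = 2.445 kg·m².
α = Δω/Δt = (53.3 − 0)/6.13 = 8.695 rad/s².
τ = Iα = (2.445)(8.695) = 21.26 N·m.

τ ≈ 21.3 N·m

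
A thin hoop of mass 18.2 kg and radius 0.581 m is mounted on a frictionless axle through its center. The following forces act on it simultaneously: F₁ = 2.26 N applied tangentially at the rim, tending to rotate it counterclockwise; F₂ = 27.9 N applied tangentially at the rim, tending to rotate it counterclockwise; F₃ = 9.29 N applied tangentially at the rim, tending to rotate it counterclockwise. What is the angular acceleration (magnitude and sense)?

α ≈ 3.73 rad/s², counterclockwise

I = MR² = (18.2)(0.581)² = 6.144 kg·m².
Taking counterclockwise as positive: τ₁ = +(2.26)(0.581) = +1.313 N·m; τ₂ = +(27.9)(0.581) = +16.21 N·m; τ₃ = +(9.29)(0.581) = +5.397 N·m.
Net torque τ = 22.92 N·m.
α = τ/I = 22.92/6.144 = 3.731 rad/s².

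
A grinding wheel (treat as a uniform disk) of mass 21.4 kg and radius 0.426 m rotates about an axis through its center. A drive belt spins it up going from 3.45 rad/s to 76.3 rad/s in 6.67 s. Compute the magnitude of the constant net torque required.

τ ≈ 21.2 N·m

I = ½MR² = (1/2)(21.4)(0.426)² = 1.942 kg·m².
α = Δω/Δt = (76.3 − 3.45)/6.67 = 10.92 rad/s².
τ = Iα = (1.942)(10.92) = 21.21 N·m.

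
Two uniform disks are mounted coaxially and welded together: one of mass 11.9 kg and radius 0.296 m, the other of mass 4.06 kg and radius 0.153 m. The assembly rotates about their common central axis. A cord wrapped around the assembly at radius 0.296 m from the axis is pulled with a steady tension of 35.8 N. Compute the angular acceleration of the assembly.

α ≈ 18.6 rad/s²

I = ½M₁R₁² + ½M₂R₂² = ½(11.9)(0.296)² + ½(4.06)(0.153)² = 0.5688 kg·m².
τ = F r = (35.8)(0.296) = 10.60 N·m.
α = τ/I = 10.60/0.5688 = 18.63 rad/s².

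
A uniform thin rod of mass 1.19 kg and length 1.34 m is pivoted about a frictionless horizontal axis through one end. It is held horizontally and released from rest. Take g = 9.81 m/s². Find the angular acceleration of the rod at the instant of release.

α ≈ 11.0 rad/s²

About the pivot, I = (1/3)ML² = (1/3)(1.19)(1.34)² = 0.7123 kg·m².
The weight acts at the center, a distance L/2 = 0.6700 m from the pivot; τ = Mg(L/2) = 7.822 N·m.
α = τ/I = 7.822/0.7123 = 10.98 rad/s².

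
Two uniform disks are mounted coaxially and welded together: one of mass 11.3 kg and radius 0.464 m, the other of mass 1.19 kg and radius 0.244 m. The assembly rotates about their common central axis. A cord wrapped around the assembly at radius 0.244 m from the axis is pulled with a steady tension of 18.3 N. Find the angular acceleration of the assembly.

α ≈ 3.57 rad/s²

I = ½M₁R₁² + ½M₂R₂² = ½(11.3)(0.464)² + ½(1.19)(0.244)² = 1.252 kg·m².
τ = F r = (18.3)(0.244) = 4.465 N·m.
α = τ/I = 4.465/1.252 = 3.567 rad/s².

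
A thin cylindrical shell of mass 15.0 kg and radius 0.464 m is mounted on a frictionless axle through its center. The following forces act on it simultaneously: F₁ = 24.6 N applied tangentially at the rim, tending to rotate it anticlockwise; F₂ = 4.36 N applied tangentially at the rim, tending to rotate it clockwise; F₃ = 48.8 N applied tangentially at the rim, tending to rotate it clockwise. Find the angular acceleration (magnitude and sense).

α ≈ 4.10 rad/s², clockwise

I = MR² = (15.0)(0.464)² = 3.229 kg·m².
Taking anticlockwise as positive: τ₁ = +(24.6)(0.464) = +11.41 N·m; τ₂ = −(4.36)(0.464) = −2.023 N·m; τ₃ = −(48.8)(0.464) = −22.64 N·m.
Net torque τ = -13.25 N·m.
α = τ/I = -13.25/3.229 = -4.103 rad/s².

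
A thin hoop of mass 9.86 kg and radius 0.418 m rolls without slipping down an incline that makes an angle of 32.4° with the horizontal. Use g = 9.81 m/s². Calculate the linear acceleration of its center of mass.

Translation along the incline: Mg sinθ − f = Ma.
Rotation about the center: fR = Iα with I = MR². No-slip gives a = αR, so f = (I/R²)a = M a.
Substituting: Mg sinθ = (1 + 1.000)Ma, so a = g sinθ/(1 + 1.000) = (9.81) sin 32.4° / 2.000 = 2.628 m/s².

a ≈ 2.63 m/s²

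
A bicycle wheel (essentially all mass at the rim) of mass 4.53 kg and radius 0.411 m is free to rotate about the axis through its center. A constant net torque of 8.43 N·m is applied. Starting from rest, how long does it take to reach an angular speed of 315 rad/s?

I = MR² = (4.53)(0.411)² = 0.7652 kg·m².
α = τ/I = 8.43/0.7652 = 11.02 rad/s².
ω = αt ⇒ t = ω/α = 315/11.02 = 28.59 s.

t ≈ 28.6 s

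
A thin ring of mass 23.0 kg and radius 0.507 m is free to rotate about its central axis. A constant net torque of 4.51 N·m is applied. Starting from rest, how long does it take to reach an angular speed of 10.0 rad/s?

t ≈ 13.1 s

I = MR² = (23.0)(0.507)² = 5.912 kg·m².
α = τ/I = 4.51/5.912 = 0.7628 rad/s².
ω = αt ⇒ t = ω/α = 10.0/0.7628 = 13.11 s.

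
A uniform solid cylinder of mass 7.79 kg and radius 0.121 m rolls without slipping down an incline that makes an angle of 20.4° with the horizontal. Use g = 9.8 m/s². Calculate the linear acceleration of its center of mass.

a ≈ 2.28 m/s²

Translation along the incline: Mg sinθ − f = Ma.
Rotation about the center: fR = Iα with I = ½MR². No-slip gives a = αR, so f = (I/R²)a = (1/2)M a.
Substituting: Mg sinθ = (1 + 0.5000)Ma, so a = g sinθ/(1 + 0.5000) = (9.8) sin 20.4° / 1.500 = 2.277 m/s².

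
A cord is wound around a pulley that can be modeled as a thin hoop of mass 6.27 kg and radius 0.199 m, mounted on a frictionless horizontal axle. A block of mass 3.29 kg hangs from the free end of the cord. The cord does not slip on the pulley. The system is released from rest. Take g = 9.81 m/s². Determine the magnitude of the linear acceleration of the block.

a ≈ 3.38 m/s²

I = MR² = (6.27)(0.199)² = 0.2483 kg·m².
Block: mg − T = ma. Pulley: TR = Iα. No-slip: a = αR, so T = (I/R²)a = 6.270·a.
Then mg = (m + 6.270)a, so a = (3.29)(9.81)/(3.29 + 6.270) = 3.376 m/s².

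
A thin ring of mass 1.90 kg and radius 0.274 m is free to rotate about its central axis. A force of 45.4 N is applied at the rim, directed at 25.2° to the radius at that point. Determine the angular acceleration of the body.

I = MR² = (1.90)(0.274)² = 0.1426 kg·m².
Only the tangential component produces torque: τ = F R sinθ = (45.4)(0.274) sin 25.2° = 5.297 N·m.
Newton's second law for rotation, τ = Iα, gives α = τ/I = 5.297/0.1426 = 37.13 rad/s².

α ≈ 37.1 rad/s²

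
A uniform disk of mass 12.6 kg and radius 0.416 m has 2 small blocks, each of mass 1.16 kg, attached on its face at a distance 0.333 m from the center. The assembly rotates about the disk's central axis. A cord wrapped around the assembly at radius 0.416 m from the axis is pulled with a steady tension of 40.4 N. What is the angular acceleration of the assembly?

I_disk = ½MR² = ½(12.6)(0.416)² = 1.090 kg·m².
I_blocks = 2·m·r² = 2(1.16)(0.333)² = 0.2573 kg·m².
Total I = 1.348 kg·m².
τ = F r = (40.4)(0.416) = 16.81 N·m.
α = τ/I = 16.81/1.348 = 12.47 rad/s².

α ≈ 12.5 rad/s²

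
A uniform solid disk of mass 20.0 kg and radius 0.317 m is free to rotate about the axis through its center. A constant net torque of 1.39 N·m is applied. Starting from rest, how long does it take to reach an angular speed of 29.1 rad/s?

I = ½MR² = (1/2)(20.0)(0.317)² = 1.005 kg·m².
α = τ/I = 1.39/1.005 = 1.383 rad/s².
ω = αt ⇒ t = ω/α = 29.1/1.383 = 21.04 s.

t ≈ 21.0 s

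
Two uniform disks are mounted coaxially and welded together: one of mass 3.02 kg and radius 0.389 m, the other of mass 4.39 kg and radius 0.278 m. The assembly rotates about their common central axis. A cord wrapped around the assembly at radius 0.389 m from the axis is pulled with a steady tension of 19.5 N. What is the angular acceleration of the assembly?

α ≈ 19.1 rad/s²

I = ½M₁R₁² + ½M₂R₂² = ½(3.02)(0.389)² + ½(4.39)(0.278)² = 0.3981 kg·m².
τ = F r = (19.5)(0.389) = 7.586 N·m.
α = τ/I = 7.586/0.3981 = 19.05 rad/s².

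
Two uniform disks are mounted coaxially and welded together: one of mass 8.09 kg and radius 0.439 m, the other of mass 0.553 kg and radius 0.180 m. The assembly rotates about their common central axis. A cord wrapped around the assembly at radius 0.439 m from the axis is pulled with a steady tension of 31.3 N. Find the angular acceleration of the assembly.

α ≈ 17.4 rad/s²

I = ½M₁R₁² + ½M₂R₂² = ½(8.09)(0.439)² + ½(0.553)(0.180)² = 0.7885 kg·m².
τ = F r = (31.3)(0.439) = 13.74 N·m.
α = τ/I = 13.74/0.7885 = 17.43 rad/s².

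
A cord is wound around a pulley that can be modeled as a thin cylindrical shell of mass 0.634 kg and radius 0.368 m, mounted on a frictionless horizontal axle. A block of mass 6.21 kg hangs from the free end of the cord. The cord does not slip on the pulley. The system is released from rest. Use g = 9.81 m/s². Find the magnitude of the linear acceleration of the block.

a ≈ 8.90 m/s²

I = MR² = (0.634)(0.368)² = 0.08586 kg·m².
Block: mg − T = ma. Pulley: TR = Iα. No-slip: a = αR, so T = (I/R²)a = 0.6340·a.
Then mg = (m + 0.6340)a, so a = (6.21)(9.81)/(6.21 + 0.6340) = 8.901 m/s².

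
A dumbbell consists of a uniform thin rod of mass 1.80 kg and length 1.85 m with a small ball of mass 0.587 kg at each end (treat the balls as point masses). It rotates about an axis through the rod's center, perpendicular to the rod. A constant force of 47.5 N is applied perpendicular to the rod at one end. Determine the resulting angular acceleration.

I_rod = (1/12)ML² = (1/12)(1.80)(1.85)² = 0.5134 kg·m².
I_balls = 2·m·(L/2)² = 2(0.587)(0.9250)² = 1.005 kg·m².
Total I = 1.518 kg·m².
τ = F·(L/2) = (47.5)(0.925) = 43.94 N·m.
α = τ/I = 43.94/1.518 = 28.95 rad/s².

α ≈ 28.9 rad/s²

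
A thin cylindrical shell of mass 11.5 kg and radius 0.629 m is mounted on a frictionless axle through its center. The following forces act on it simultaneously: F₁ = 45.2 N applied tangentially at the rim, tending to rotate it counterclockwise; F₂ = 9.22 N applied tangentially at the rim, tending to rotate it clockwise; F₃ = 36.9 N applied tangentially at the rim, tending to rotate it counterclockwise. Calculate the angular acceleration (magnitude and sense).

α ≈ 10.1 rad/s², counterclockwise

I = MR² = (11.5)(0.629)² = 4.550 kg·m².
Taking counterclockwise as positive: τ₁ = +(45.2)(0.629) = +28.43 N·m; τ₂ = −(9.22)(0.629) = −5.799 N·m; τ₃ = +(36.9)(0.629) = +23.21 N·m.
Net torque τ = 45.84 N·m.
α = τ/I = 45.84/4.550 = 10.08 rad/s².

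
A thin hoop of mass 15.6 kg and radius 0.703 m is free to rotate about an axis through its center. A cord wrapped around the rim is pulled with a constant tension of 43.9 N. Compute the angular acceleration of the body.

I = MR² = (15.6)(0.703)² = 7.710 kg·m².
τ = F R = (43.9)(0.703) = 30.86 N·m.
From τ = Iα: α = 30.86/7.710 = 4.003 rad/s².

α ≈ 4.00 rad/s²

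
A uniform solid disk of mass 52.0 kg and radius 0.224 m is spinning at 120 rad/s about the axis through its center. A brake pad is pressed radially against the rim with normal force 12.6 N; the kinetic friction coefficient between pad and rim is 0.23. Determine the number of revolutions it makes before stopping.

≈ 2300 revolutions

I = ½MR² = (1/2)(52.0)(0.224)² = 1.305 kg·m².
Friction force f = μN = (0.23)(12.6) = 2.898 N at the rim; torque magnitude τ = fR = 0.6492 N·m, opposing ω.
|α| = τ/I = 0.6492/1.305 = 0.4976 rad/s² (deceleration).
ω² = ω₀² − 2|α|θ with ω = 0 ⇒ θ = ω₀²/(2|α|) = 14470 rad = 2303 rev.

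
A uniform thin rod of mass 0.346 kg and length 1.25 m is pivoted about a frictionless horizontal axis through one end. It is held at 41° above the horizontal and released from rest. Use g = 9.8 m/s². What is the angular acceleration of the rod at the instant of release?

α ≈ 8.88 rad/s²

About the pivot, I = (1/3)ML² = (1/3)(0.346)(1.25)² = 0.1802 kg·m².
The weight acts at the center, a distance L/2 = 0.6250 m from the pivot; τ = Mg(L/2) cos 41° = 1.599 N·m.
α = τ/I = 1.599/0.1802 = 8.875 rad/s².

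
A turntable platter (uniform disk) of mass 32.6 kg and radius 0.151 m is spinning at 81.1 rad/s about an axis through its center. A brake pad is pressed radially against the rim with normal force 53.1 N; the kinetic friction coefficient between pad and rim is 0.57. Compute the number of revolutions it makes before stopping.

I = ½MR² = (1/2)(32.6)(0.151)² = 0.3717 kg·m².
Friction force f = μN = (0.57)(53.1) = 30.27 N at the rim; torque magnitude τ = fR = 4.570 N·m, opposing ω.
|α| = τ/I = 4.570/0.3717 = 12.30 rad/s² (deceleration).
ω² = ω₀² − 2|α|θ with ω = 0 ⇒ θ = ω₀²/(2|α|) = 267.4 rad = 42.56 rev.

≈ 42.6 revolutions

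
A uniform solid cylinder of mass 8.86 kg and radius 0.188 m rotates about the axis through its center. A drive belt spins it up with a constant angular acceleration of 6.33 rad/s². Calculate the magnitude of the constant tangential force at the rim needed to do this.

F ≈ 5.27 N

I = ½MR² = (1/2)(8.86)(0.188)² = 0.1566 kg·m².
The required torque is τ = Iα = (0.1566)(6.330) = 0.9911 N·m.
A tangential force at the rim gives τ = FR, so F = τ/R = 0.9911/0.188 = 5.272 N.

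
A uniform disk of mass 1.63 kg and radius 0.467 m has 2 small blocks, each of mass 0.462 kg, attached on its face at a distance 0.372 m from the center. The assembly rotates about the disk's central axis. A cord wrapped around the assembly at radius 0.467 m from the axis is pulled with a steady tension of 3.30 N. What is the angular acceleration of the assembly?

I_disk = ½MR² = ½(1.63)(0.467)² = 0.1777 kg·m².
I_blocks = 2·m·r² = 2(0.462)(0.372)² = 0.1279 kg·m².
Total I = 0.3056 kg·m².
τ = F r = (3.30)(0.467) = 1.541 N·m.
α = τ/I = 1.541/0.3056 = 5.043 rad/s².

α ≈ 5.04 rad/s²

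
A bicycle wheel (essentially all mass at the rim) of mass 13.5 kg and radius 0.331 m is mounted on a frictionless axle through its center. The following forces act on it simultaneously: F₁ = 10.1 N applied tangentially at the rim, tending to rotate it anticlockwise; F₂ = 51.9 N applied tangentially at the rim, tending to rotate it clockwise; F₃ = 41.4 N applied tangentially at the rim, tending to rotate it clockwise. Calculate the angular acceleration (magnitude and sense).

I = MR² = (13.5)(0.331)² = 1.479 kg·m².
Taking anticlockwise as positive: τ₁ = +(10.1)(0.331) = +3.343 N·m; τ₂ = −(51.9)(0.331) = −17.18 N·m; τ₃ = −(41.4)(0.331) = −13.70 N·m.
Net torque τ = -27.54 N·m.
α = τ/I = -27.54/1.479 = -18.62 rad/s².

α ≈ 18.6 rad/s², clockwise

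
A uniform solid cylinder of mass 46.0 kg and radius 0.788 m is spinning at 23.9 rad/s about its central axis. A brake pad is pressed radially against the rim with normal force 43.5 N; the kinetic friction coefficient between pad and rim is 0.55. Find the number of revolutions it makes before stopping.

I = ½MR² = (1/2)(46.0)(0.788)² = 14.28 kg·m².
Friction force f = μN = (0.55)(43.5) = 23.93 N at the rim; torque magnitude τ = fR = 18.85 N·m, opposing ω.
|α| = τ/I = 18.85/14.28 = 1.320 rad/s² (deceleration).
ω² = ω₀² − 2|α|θ with ω = 0 ⇒ θ = ω₀²/(2|α|) = 216.4 rad = 34.43 rev.

≈ 34.4 revolutions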